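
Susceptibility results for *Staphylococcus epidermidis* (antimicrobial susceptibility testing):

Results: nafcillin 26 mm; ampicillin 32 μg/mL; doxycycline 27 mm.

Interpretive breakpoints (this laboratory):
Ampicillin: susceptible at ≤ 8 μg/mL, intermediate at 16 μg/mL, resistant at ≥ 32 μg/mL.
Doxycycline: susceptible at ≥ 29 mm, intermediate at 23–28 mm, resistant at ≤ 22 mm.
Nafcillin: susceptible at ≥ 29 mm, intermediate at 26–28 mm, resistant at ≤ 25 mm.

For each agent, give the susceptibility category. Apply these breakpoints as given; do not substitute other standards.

I, R, I

Nafcillin 26 mm: in 26–28 mm → intermediate
Ampicillin 32 μg/mL: ≥ 32 μg/mL → Resistant
Doxycycline: 27 mm is in 23–28 mm → Intermediate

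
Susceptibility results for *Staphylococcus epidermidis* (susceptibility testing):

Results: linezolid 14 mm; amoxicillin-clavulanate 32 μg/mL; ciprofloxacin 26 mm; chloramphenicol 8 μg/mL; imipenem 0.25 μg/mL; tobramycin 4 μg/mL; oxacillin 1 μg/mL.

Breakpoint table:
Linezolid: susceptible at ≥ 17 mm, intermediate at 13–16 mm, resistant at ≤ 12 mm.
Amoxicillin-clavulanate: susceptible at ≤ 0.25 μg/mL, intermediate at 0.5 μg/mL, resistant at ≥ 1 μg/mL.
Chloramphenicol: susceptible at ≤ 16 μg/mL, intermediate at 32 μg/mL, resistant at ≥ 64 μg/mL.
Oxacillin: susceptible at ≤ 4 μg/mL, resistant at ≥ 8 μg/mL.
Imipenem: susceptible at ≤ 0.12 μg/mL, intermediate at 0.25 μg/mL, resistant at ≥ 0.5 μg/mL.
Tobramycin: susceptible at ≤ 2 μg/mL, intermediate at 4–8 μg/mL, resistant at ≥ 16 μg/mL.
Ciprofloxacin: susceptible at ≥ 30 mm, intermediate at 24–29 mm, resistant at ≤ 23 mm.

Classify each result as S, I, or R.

Linezolid (14 mm) in 13–16 mm ⇒ I
Amoxicillin-clavulanate 32 μg/mL: ≥ 1 μg/mL — resistant
Ciprofloxacin (26 mm) in 24–29 mm — intermediate
Chloramphenicol 8 μg/mL: ≤ 16 μg/mL → S
Imipenem 0.25 μg/mL: = 0.25 μg/mL → intermediate
Tobramycin (4 μg/mL) in 4–8 μg/mL ⇒ Intermediate
Oxacillin: 1 μg/mL is ≤ 4 μg/mL ⇒ S

I, R, I, S, I, I, S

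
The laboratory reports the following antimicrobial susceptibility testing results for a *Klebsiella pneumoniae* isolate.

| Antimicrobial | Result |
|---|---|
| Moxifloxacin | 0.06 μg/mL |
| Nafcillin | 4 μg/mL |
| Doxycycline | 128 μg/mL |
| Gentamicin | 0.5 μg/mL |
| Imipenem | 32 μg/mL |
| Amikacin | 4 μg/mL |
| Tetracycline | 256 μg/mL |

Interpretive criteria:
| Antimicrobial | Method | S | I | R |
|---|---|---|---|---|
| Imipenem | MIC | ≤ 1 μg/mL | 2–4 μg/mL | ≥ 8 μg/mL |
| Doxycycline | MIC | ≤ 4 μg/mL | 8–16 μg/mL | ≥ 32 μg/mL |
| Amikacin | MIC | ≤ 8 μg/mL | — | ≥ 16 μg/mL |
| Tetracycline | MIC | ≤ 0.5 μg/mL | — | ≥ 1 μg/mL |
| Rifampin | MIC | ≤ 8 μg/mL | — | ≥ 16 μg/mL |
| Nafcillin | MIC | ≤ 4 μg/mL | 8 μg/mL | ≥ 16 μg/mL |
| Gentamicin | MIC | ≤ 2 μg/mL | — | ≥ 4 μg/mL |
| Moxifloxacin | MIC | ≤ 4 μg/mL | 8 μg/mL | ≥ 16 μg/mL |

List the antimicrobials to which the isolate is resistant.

Moxifloxacin 0.06 μg/mL: ≤ 4 μg/mL → S
Nafcillin: 4 μg/mL is ≤ 4 μg/mL ⇒ susceptible
Doxycycline: 128 μg/mL is ≥ 32 μg/mL → resistant
Gentamicin 0.5 μg/mL: ≤ 2 μg/mL — susceptible
Imipenem: 32 μg/mL is ≥ 8 μg/mL ⇒ R
Amikacin 4 μg/mL: ≤ 8 μg/mL — S
Tetracycline: 256 μg/mL is ≥ 1 μg/mL ⇒ R

doxycycline, imipenem, tetracycline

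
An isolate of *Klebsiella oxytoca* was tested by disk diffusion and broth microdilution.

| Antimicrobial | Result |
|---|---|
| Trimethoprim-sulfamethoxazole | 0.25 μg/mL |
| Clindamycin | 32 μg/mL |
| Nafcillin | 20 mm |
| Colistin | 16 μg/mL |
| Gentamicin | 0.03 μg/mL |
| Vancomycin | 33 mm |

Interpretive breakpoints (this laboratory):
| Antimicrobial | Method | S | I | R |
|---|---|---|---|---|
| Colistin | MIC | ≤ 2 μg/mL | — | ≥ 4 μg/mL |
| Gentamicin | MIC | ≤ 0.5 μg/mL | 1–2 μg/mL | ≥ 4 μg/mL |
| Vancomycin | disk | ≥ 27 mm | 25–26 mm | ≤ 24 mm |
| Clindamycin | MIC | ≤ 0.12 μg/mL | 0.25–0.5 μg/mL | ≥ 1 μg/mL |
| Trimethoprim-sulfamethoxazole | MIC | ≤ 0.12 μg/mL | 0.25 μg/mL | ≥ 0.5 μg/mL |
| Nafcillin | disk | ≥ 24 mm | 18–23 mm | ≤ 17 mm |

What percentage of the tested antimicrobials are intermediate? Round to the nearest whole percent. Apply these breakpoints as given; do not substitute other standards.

33%

Trimethoprim-sulfamethoxazole: 0.25 μg/mL is = 0.25 μg/mL — Intermediate
Clindamycin (32 μg/mL) ≥ 1 μg/mL ⇒ R
Nafcillin: 20 mm is in 18–23 mm ⇒ Intermediate
Colistin: 16 μg/mL is ≥ 4 μg/mL ⇒ Resistant
Gentamicin: 0.03 μg/mL is ≤ 0.5 μg/mL ⇒ S
Vancomycin 33 mm: ≥ 27 mm ⇒ S
Intermediate: 2/6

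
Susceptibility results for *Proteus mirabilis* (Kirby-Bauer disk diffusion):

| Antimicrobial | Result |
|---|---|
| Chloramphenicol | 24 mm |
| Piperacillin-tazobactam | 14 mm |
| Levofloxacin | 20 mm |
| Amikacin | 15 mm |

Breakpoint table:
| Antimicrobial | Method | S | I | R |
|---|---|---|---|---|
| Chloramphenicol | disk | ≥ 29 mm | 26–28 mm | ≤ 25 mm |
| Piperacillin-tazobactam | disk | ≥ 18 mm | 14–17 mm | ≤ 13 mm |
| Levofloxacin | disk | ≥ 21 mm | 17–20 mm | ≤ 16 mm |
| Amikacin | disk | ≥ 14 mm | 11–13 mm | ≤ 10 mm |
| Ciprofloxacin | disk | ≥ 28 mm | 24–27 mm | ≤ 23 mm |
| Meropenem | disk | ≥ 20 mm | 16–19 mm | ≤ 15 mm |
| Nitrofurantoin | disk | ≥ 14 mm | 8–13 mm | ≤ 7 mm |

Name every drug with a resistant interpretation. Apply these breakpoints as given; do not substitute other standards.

Chloramphenicol 24 mm: ≤ 25 mm — R
Piperacillin-tazobactam (14 mm) in 14–17 mm — I
Levofloxacin: 20 mm is in 17–20 mm — I
Amikacin (15 mm) ≥ 14 mm ⇒ susceptible

chloramphenicol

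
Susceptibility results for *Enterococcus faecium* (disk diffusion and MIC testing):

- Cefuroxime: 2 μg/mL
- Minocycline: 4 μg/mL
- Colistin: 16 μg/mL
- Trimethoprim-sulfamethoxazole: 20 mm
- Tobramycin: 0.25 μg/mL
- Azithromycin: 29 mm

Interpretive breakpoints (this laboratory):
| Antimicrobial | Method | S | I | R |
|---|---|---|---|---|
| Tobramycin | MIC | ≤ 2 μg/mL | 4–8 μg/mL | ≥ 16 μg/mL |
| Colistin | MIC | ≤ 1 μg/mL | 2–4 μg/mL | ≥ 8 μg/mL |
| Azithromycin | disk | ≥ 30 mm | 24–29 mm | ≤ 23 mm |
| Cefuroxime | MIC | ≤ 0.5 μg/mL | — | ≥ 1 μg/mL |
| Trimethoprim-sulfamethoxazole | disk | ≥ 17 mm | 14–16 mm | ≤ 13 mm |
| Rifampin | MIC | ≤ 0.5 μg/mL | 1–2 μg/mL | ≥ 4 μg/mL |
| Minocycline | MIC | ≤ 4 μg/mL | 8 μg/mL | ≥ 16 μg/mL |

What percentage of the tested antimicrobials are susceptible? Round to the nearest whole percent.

50%

Cefuroxime: 2 μg/mL is ≥ 1 μg/mL — R
Minocycline 4 μg/mL: ≤ 4 μg/mL ⇒ S
Colistin 16 μg/mL: ≥ 8 μg/mL — Resistant
Trimethoprim-sulfamethoxazole (20 mm) ≥ 17 mm ⇒ Susceptible
Tobramycin 0.25 μg/mL: ≤ 2 μg/mL — S
Azithromycin: 29 mm is in 24–29 mm ⇒ I
Susceptible: 3/6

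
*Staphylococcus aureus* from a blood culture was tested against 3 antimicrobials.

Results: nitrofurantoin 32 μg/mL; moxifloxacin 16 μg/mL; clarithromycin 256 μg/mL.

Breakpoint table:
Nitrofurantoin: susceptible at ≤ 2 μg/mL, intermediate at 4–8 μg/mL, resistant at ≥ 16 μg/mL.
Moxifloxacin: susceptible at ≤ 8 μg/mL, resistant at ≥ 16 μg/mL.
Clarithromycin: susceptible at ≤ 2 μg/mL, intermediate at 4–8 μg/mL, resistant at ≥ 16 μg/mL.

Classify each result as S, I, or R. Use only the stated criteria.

R, R, R

Nitrofurantoin: 32 μg/mL is ≥ 16 μg/mL — resistant
Moxifloxacin: 16 μg/mL is ≥ 16 μg/mL — Resistant
Clarithromycin: 256 μg/mL is ≥ 16 μg/mL ⇒ R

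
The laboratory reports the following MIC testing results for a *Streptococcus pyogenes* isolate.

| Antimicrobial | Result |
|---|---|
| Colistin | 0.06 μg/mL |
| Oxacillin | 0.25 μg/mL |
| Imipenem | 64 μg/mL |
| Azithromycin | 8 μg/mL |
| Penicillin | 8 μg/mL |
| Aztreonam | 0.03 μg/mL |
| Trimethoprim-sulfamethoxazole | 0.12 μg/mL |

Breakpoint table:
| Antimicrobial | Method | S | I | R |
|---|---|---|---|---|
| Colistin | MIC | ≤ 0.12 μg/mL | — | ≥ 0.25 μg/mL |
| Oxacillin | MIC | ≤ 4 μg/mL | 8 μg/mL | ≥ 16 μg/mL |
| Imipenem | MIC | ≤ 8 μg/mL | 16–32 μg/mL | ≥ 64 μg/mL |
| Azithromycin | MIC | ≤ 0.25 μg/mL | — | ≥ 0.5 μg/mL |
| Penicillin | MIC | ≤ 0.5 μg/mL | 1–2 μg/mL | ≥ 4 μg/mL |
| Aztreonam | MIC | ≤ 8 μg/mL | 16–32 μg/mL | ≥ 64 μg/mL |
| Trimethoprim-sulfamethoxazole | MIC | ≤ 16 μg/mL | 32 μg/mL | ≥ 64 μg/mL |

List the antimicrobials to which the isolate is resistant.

imipenem, azithromycin, penicillin

Colistin (0.06 μg/mL) ≤ 0.12 μg/mL ⇒ susceptible
Oxacillin (0.25 μg/mL) ≤ 4 μg/mL → susceptible
Imipenem: 64 μg/mL is ≥ 64 μg/mL → Resistant
Azithromycin 8 μg/mL: ≥ 0.5 μg/mL → resistant
Penicillin 8 μg/mL: ≥ 4 μg/mL ⇒ resistant
Aztreonam 0.03 μg/mL: ≤ 8 μg/mL — S
Trimethoprim-sulfamethoxazole 0.12 μg/mL: ≤ 16 μg/mL — S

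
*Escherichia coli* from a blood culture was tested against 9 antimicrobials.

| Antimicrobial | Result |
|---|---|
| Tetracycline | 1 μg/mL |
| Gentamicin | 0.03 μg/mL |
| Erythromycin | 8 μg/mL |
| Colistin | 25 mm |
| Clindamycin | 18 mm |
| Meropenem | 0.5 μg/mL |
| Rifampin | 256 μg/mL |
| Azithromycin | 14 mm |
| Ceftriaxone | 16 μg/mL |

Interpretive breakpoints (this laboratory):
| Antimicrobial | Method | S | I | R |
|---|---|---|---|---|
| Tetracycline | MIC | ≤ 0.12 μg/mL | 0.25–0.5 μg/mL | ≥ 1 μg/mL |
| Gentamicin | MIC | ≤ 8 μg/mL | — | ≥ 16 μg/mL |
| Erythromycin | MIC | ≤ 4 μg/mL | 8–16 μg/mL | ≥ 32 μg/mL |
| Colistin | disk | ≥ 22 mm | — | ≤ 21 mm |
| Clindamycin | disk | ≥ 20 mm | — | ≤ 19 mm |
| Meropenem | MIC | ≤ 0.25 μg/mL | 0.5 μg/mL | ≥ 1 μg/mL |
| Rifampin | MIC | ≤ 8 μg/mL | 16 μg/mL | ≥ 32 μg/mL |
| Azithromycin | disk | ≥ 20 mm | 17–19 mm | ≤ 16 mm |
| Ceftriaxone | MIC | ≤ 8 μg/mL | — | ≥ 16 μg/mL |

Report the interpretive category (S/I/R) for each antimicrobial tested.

R, S, I, S, R, I, R, R, R

Tetracycline 1 μg/mL: ≥ 1 μg/mL ⇒ Resistant
Gentamicin 0.03 μg/mL: ≤ 8 μg/mL → S
Erythromycin: 8 μg/mL is in 8–16 μg/mL — intermediate
Colistin 25 mm: ≥ 22 mm → Susceptible
Clindamycin 18 mm: ≤ 19 mm → Resistant
Meropenem 0.5 μg/mL: = 0.5 μg/mL → I
Rifampin (256 μg/mL) ≥ 32 μg/mL ⇒ Resistant
Azithromycin 14 mm: ≤ 16 mm → resistant
Ceftriaxone 16 μg/mL: ≥ 16 μg/mL — R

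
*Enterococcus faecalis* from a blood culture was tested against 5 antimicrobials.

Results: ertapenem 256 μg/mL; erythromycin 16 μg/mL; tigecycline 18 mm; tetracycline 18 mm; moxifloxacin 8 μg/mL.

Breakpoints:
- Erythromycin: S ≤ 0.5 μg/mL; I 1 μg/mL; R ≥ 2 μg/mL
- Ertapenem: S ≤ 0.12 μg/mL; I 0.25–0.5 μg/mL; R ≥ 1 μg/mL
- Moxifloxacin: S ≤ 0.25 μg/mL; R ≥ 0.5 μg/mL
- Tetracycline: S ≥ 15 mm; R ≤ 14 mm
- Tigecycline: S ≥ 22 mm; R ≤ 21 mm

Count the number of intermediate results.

0

Ertapenem (256 μg/mL) ≥ 1 μg/mL → R
Erythromycin (16 μg/mL) ≥ 2 μg/mL ⇒ R
Tigecycline: 18 mm is ≤ 21 mm ⇒ resistant
Tetracycline 18 mm: ≥ 15 mm ⇒ Susceptible
Moxifloxacin (8 μg/mL) ≥ 0.5 μg/mL ⇒ R
Intermediate: 0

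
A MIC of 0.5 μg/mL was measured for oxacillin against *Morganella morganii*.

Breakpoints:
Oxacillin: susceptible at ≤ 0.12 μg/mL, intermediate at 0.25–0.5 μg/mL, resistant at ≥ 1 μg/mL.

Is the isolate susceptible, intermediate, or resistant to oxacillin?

I

Oxacillin: 0.5 μg/mL is in 0.25–0.5 μg/mL ⇒ intermediate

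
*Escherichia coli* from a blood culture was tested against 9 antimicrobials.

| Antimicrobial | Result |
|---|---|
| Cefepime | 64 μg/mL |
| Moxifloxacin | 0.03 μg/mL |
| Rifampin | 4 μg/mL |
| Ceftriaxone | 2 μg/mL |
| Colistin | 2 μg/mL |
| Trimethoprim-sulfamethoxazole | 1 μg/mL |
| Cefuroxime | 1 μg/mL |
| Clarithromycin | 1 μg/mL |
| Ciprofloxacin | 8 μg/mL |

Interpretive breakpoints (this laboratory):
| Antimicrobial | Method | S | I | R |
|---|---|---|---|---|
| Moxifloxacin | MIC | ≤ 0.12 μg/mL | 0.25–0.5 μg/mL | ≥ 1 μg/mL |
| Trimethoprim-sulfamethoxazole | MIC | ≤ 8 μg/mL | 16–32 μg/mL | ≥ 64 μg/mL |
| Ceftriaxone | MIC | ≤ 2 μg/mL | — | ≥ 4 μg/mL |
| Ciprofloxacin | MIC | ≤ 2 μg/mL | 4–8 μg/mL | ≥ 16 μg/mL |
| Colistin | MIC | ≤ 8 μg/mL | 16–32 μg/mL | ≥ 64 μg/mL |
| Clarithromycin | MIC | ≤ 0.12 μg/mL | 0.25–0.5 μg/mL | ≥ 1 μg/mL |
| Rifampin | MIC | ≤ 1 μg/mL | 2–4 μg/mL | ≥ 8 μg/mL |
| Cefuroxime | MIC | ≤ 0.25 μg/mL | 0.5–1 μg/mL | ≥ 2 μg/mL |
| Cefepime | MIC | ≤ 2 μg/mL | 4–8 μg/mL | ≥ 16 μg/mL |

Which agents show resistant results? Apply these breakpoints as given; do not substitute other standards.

Cefepime (64 μg/mL) ≥ 16 μg/mL → resistant
Moxifloxacin (0.03 μg/mL) ≤ 0.12 μg/mL ⇒ S
Rifampin (4 μg/mL) in 2–4 μg/mL — intermediate
Ceftriaxone 2 μg/mL: ≤ 2 μg/mL ⇒ S
Colistin 2 μg/mL: ≤ 8 μg/mL → S
Trimethoprim-sulfamethoxazole: 1 μg/mL is ≤ 8 μg/mL → susceptible
Cefuroxime 1 μg/mL: in 0.5–1 μg/mL — I
Clarithromycin 1 μg/mL: ≥ 1 μg/mL → R
Ciprofloxacin 8 μg/mL: in 4–8 μg/mL ⇒ I

cefepime, clarithromycin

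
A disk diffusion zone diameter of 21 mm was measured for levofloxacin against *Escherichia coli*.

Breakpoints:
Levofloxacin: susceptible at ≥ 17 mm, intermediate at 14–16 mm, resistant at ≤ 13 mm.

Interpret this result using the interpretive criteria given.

Levofloxacin 21 mm: ≥ 17 mm — susceptible

S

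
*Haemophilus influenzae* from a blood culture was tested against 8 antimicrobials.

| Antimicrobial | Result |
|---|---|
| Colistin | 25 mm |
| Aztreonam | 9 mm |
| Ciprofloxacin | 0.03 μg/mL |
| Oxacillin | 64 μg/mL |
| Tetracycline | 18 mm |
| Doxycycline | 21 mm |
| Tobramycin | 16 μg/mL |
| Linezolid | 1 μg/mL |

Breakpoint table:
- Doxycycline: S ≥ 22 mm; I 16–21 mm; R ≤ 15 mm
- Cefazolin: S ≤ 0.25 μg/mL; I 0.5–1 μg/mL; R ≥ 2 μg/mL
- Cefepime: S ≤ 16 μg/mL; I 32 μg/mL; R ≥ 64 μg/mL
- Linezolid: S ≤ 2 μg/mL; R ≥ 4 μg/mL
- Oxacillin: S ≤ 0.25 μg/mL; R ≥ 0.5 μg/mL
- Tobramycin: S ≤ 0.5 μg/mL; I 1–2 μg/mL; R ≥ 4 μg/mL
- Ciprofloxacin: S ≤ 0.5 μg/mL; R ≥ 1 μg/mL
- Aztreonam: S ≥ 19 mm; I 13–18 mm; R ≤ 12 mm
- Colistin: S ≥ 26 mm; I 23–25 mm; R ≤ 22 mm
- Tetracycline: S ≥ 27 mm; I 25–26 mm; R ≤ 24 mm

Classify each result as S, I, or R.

I, R, S, R, R, I, R, S

Colistin 25 mm: in 23–25 mm ⇒ Intermediate
Aztreonam 9 mm: ≤ 12 mm → resistant
Ciprofloxacin: 0.03 μg/mL is ≤ 0.5 μg/mL — S
Oxacillin 64 μg/mL: ≥ 0.5 μg/mL — Resistant
Tetracycline (18 mm) ≤ 24 mm — resistant
Doxycycline: 21 mm is in 16–21 mm — Intermediate
Tobramycin: 16 μg/mL is ≥ 4 μg/mL — R
Linezolid (1 μg/mL) ≤ 2 μg/mL → S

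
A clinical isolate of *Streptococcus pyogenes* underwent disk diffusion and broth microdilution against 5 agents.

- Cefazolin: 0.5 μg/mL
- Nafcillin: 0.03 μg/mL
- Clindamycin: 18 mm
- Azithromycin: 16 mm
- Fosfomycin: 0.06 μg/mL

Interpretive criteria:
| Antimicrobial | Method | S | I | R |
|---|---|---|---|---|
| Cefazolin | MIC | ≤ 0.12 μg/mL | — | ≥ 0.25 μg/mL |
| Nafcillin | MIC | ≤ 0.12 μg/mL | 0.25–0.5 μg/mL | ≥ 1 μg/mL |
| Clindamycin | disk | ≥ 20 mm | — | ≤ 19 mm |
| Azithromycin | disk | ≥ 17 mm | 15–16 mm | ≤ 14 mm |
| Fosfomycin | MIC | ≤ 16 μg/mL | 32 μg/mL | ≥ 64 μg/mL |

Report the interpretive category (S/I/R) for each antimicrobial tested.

Cefazolin: 0.5 μg/mL is ≥ 0.25 μg/mL → resistant
Nafcillin 0.03 μg/mL: ≤ 0.12 μg/mL → Susceptible
Clindamycin: 18 mm is ≤ 19 mm ⇒ Resistant
Azithromycin (16 mm) in 15–16 mm — I
Fosfomycin: 0.06 μg/mL is ≤ 16 μg/mL — Susceptible

R, S, R, I, S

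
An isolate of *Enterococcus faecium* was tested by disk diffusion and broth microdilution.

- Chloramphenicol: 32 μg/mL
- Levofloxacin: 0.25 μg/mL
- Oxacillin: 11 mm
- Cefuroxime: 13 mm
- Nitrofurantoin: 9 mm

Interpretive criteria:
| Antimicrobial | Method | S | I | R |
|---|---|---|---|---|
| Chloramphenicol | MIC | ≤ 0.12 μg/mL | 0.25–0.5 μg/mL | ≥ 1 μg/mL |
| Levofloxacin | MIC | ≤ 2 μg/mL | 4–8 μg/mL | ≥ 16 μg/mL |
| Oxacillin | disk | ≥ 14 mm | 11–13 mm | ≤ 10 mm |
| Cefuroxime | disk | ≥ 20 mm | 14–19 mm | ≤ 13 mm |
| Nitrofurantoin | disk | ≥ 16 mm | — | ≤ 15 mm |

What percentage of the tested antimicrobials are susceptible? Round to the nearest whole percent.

Chloramphenicol: 32 μg/mL is ≥ 1 μg/mL — resistant
Levofloxacin (0.25 μg/mL) ≤ 2 μg/mL — S
Oxacillin 11 mm: in 11–13 mm — I
Cefuroxime 13 mm: ≤ 13 mm → Resistant
Nitrofurantoin 9 mm: ≤ 15 mm → R
Susceptible: 1/5

20%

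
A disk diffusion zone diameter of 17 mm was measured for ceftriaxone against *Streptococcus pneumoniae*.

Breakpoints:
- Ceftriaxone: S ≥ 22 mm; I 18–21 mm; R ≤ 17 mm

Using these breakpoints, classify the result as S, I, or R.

R

Ceftriaxone (17 mm) ≤ 17 mm — resistant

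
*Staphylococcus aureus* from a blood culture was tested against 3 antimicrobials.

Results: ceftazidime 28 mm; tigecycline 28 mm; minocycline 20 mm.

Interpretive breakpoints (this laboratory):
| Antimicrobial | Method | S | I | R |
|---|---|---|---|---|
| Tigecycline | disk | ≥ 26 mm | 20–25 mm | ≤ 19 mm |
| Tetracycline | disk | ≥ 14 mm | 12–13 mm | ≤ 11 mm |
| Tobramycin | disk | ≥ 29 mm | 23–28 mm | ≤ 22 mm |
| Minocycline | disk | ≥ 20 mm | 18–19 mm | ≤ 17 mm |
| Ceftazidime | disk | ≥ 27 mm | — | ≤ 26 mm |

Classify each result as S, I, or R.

Ceftazidime 28 mm: ≥ 27 mm → susceptible
Tigecycline 28 mm: ≥ 26 mm ⇒ Susceptible
Minocycline 20 mm: ≥ 20 mm → S

S, S, S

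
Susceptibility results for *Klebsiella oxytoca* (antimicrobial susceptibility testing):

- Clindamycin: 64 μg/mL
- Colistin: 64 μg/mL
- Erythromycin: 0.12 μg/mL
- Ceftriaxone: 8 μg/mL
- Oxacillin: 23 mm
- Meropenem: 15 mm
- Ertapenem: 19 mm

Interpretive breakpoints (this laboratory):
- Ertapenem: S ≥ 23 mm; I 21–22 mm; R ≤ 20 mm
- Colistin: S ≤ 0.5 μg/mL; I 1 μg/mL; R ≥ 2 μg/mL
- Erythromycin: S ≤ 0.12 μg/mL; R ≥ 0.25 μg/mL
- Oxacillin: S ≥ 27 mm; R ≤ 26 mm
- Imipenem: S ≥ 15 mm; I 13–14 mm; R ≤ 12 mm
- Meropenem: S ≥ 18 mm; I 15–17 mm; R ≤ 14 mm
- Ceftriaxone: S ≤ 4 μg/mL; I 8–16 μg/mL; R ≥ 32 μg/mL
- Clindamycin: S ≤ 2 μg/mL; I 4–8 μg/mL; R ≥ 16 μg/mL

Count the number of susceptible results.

1

Clindamycin 64 μg/mL: ≥ 16 μg/mL ⇒ R
Colistin 64 μg/mL: ≥ 2 μg/mL — R
Erythromycin 0.12 μg/mL: ≤ 0.12 μg/mL — S
Ceftriaxone 8 μg/mL: in 8–16 μg/mL ⇒ I
Oxacillin 23 mm: ≤ 26 mm — resistant
Meropenem: 15 mm is in 15–17 mm → I
Ertapenem (19 mm) ≤ 20 mm — resistant
Susceptible: 1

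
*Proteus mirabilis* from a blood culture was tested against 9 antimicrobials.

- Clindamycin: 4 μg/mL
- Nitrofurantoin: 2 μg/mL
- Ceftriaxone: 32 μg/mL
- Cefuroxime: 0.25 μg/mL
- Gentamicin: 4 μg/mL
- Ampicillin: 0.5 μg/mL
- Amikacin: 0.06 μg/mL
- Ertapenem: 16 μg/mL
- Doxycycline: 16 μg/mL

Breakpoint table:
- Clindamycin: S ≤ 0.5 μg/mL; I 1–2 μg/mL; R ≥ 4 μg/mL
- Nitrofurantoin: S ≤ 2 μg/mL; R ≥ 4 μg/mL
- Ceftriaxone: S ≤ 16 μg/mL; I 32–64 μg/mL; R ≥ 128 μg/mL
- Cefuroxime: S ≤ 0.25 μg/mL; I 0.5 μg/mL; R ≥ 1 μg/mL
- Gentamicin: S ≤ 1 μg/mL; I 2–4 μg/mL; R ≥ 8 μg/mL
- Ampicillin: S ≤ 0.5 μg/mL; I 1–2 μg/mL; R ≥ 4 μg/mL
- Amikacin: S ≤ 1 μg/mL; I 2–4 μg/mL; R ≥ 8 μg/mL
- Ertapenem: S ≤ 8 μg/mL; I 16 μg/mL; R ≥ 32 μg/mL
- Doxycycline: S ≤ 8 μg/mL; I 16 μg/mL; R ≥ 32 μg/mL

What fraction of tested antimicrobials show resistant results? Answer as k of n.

1 of 9

Clindamycin (4 μg/mL) ≥ 4 μg/mL → R
Nitrofurantoin (2 μg/mL) ≤ 2 μg/mL ⇒ Susceptible
Ceftriaxone: 32 μg/mL is in 32–64 μg/mL ⇒ I
Cefuroxime (0.25 μg/mL) ≤ 0.25 μg/mL ⇒ S
Gentamicin: 4 μg/mL is in 2–4 μg/mL — intermediate
Ampicillin: 0.5 μg/mL is ≤ 0.5 μg/mL ⇒ Susceptible
Amikacin: 0.06 μg/mL is ≤ 1 μg/mL → S
Ertapenem 16 μg/mL: = 16 μg/mL — Intermediate
Doxycycline (16 μg/mL) = 16 μg/mL ⇒ Intermediate
Resistant: 1/9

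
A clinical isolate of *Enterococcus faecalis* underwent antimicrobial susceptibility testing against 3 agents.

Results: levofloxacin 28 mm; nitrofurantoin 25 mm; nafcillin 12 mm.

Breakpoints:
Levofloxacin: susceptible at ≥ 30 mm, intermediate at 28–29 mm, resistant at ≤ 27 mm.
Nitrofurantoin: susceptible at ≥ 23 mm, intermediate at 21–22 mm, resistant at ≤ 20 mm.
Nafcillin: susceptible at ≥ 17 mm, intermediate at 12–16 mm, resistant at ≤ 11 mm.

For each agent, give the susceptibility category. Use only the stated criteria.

I, S, I

Levofloxacin (28 mm) in 28–29 mm ⇒ intermediate
Nitrofurantoin (25 mm) ≥ 23 mm — susceptible
Nafcillin 12 mm: in 12–16 mm ⇒ I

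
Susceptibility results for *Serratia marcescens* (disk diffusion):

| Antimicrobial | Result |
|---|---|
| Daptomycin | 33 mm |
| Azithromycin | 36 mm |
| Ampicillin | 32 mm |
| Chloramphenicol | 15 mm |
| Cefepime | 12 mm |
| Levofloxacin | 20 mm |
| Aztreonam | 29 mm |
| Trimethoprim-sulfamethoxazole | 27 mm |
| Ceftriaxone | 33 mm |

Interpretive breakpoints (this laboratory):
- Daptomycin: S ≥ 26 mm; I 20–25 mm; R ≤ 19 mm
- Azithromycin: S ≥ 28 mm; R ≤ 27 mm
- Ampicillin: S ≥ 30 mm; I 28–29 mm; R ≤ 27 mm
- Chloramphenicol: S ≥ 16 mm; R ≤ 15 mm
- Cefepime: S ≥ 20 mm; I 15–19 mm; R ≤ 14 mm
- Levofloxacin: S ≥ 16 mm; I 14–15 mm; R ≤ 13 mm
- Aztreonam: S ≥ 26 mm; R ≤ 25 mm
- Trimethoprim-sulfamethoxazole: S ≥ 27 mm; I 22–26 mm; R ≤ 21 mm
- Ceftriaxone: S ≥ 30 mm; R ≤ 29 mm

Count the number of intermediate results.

0

Daptomycin: 33 mm is ≥ 26 mm → Susceptible
Azithromycin 36 mm: ≥ 28 mm → Susceptible
Ampicillin 32 mm: ≥ 30 mm — susceptible
Chloramphenicol (15 mm) ≤ 15 mm ⇒ Resistant
Cefepime (12 mm) ≤ 14 mm → R
Levofloxacin (20 mm) ≥ 16 mm — susceptible
Aztreonam 29 mm: ≥ 26 mm — S
Trimethoprim-sulfamethoxazole: 27 mm is ≥ 27 mm — susceptible
Ceftriaxone: 33 mm is ≥ 30 mm → Susceptible
Intermediate: 0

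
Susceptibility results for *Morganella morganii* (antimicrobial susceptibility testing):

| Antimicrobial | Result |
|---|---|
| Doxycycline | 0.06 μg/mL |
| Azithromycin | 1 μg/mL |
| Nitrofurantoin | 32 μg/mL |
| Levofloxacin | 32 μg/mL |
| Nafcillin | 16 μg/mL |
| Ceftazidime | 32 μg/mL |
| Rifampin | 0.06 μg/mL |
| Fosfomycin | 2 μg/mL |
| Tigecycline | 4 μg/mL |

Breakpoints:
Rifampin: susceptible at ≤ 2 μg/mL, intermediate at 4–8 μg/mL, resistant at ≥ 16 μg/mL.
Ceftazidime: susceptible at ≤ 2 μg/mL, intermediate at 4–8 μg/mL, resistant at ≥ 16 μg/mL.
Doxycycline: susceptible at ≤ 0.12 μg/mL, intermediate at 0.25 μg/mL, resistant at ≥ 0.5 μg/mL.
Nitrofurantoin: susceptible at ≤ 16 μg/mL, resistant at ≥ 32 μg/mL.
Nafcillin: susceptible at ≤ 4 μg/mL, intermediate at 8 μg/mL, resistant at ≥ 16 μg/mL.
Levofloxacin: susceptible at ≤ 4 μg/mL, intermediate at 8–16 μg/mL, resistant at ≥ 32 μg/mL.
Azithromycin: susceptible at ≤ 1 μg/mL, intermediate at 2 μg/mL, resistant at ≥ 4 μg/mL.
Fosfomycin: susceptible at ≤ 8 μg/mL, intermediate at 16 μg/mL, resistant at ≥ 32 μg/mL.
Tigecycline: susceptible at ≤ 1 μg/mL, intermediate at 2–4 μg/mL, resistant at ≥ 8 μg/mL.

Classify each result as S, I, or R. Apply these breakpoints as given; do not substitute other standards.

Doxycycline 0.06 μg/mL: ≤ 0.12 μg/mL — S
Azithromycin (1 μg/mL) ≤ 1 μg/mL ⇒ S
Nitrofurantoin: 32 μg/mL is ≥ 32 μg/mL → Resistant
Levofloxacin 32 μg/mL: ≥ 32 μg/mL — Resistant
Nafcillin (16 μg/mL) ≥ 16 μg/mL → R
Ceftazidime: 32 μg/mL is ≥ 16 μg/mL → resistant
Rifampin (0.06 μg/mL) ≤ 2 μg/mL ⇒ Susceptible
Fosfomycin: 2 μg/mL is ≤ 8 μg/mL ⇒ S
Tigecycline: 4 μg/mL is in 2–4 μg/mL — intermediate

S, S, R, R, R, R, S, S, I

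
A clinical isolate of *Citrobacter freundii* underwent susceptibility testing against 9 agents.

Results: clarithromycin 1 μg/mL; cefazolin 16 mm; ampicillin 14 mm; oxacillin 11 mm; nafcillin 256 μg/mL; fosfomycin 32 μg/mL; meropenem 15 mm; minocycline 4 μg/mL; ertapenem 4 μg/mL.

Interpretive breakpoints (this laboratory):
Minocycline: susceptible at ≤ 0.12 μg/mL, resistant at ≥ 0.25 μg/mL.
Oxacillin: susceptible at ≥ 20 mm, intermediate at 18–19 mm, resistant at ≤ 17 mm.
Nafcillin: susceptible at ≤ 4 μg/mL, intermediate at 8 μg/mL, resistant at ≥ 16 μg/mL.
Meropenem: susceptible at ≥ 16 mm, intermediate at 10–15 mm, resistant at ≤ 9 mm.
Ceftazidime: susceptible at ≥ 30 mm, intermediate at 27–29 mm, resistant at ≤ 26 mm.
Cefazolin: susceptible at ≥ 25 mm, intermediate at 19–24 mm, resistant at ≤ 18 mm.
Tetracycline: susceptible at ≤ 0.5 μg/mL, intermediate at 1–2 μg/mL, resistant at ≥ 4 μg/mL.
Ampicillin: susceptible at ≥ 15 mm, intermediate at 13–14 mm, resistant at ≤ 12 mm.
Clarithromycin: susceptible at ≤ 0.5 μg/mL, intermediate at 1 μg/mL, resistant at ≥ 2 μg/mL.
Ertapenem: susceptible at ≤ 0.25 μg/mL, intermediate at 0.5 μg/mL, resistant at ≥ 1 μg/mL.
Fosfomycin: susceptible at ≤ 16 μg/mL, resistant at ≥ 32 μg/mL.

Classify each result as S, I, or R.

I, R, I, R, R, R, I, R, R

Clarithromycin: 1 μg/mL is = 1 μg/mL ⇒ intermediate
Cefazolin 16 mm: ≤ 18 mm ⇒ Resistant
Ampicillin 14 mm: in 13–14 mm — intermediate
Oxacillin (11 mm) ≤ 17 mm → Resistant
Nafcillin 256 μg/mL: ≥ 16 μg/mL ⇒ R
Fosfomycin: 32 μg/mL is ≥ 32 μg/mL ⇒ R
Meropenem: 15 mm is in 10–15 mm ⇒ intermediate
Minocycline (4 μg/mL) ≥ 0.25 μg/mL — resistant
Ertapenem: 4 μg/mL is ≥ 1 μg/mL — R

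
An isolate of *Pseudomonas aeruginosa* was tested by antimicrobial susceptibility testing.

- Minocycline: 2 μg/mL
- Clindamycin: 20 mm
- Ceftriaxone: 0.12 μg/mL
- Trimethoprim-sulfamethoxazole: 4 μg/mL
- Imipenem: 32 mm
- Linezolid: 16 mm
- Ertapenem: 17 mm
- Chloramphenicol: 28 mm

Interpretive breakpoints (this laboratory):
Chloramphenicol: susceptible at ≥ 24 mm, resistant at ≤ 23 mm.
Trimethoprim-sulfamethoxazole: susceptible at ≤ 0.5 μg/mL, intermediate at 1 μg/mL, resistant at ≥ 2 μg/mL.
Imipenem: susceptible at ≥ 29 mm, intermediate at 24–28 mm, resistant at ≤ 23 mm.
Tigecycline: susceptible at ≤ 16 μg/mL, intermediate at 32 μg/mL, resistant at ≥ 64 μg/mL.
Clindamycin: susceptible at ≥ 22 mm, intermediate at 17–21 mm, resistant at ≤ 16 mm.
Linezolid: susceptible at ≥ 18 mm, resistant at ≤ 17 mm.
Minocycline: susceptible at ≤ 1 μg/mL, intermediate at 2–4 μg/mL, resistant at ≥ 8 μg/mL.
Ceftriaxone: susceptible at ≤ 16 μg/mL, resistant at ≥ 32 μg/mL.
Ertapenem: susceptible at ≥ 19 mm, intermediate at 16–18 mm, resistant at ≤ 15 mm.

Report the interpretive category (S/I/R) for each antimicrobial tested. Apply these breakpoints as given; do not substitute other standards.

I, I, S, R, S, R, I, S

Minocycline 2 μg/mL: in 2–4 μg/mL — I
Clindamycin: 20 mm is in 17–21 mm → intermediate
Ceftriaxone (0.12 μg/mL) ≤ 16 μg/mL ⇒ S
Trimethoprim-sulfamethoxazole 4 μg/mL: ≥ 2 μg/mL — resistant
Imipenem 32 mm: ≥ 29 mm → S
Linezolid: 16 mm is ≤ 17 mm → R
Ertapenem (17 mm) in 16–18 mm — I
Chloramphenicol: 28 mm is ≥ 24 mm → S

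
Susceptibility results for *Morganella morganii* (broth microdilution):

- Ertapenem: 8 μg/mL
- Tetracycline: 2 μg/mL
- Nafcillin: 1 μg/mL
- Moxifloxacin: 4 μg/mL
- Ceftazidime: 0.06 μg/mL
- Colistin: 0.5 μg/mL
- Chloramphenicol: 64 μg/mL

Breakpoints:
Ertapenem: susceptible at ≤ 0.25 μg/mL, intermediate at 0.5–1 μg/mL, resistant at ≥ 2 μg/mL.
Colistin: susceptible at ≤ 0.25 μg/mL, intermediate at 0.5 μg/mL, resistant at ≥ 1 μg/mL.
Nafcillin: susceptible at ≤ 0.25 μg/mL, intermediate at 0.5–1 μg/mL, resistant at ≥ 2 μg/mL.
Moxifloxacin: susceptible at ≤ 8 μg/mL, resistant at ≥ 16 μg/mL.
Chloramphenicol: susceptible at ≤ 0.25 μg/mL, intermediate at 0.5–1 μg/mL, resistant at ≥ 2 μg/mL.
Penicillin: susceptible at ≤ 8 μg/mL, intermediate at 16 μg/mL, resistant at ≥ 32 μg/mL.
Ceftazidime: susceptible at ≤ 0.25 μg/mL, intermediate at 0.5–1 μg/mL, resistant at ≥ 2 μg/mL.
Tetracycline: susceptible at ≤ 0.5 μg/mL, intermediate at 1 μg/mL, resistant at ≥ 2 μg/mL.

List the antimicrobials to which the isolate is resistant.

Ertapenem (8 μg/mL) ≥ 2 μg/mL → Resistant
Tetracycline (2 μg/mL) ≥ 2 μg/mL ⇒ resistant
Nafcillin 1 μg/mL: in 0.5–1 μg/mL → intermediate
Moxifloxacin 4 μg/mL: ≤ 8 μg/mL → S
Ceftazidime (0.06 μg/mL) ≤ 0.25 μg/mL ⇒ S
Colistin (0.5 μg/mL) = 0.5 μg/mL ⇒ Intermediate
Chloramphenicol 64 μg/mL: ≥ 2 μg/mL → Resistant

ertapenem, tetracycline, chloramphenicol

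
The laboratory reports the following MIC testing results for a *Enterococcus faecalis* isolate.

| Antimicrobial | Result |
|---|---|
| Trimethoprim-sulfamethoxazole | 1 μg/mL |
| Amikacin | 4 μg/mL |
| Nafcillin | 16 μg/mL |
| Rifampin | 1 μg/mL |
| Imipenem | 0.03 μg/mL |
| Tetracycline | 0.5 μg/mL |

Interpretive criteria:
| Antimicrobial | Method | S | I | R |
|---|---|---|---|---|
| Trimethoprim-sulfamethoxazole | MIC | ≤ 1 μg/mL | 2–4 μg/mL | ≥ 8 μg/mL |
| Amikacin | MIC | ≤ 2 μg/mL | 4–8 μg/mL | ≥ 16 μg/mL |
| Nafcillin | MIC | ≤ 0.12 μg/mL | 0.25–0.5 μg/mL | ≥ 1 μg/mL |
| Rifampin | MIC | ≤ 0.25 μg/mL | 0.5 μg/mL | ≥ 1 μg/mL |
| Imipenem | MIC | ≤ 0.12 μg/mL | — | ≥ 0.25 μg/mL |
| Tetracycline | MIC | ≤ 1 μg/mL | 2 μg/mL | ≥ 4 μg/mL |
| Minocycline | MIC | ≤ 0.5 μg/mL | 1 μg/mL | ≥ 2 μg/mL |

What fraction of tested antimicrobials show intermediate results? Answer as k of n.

Trimethoprim-sulfamethoxazole 1 μg/mL: ≤ 1 μg/mL — susceptible
Amikacin (4 μg/mL) in 4–8 μg/mL ⇒ I
Nafcillin: 16 μg/mL is ≥ 1 μg/mL — R
Rifampin: 1 μg/mL is ≥ 1 μg/mL → R
Imipenem (0.03 μg/mL) ≤ 0.12 μg/mL ⇒ Susceptible
Tetracycline (0.5 μg/mL) ≤ 1 μg/mL → Susceptible
Intermediate: 1/6

1 of 6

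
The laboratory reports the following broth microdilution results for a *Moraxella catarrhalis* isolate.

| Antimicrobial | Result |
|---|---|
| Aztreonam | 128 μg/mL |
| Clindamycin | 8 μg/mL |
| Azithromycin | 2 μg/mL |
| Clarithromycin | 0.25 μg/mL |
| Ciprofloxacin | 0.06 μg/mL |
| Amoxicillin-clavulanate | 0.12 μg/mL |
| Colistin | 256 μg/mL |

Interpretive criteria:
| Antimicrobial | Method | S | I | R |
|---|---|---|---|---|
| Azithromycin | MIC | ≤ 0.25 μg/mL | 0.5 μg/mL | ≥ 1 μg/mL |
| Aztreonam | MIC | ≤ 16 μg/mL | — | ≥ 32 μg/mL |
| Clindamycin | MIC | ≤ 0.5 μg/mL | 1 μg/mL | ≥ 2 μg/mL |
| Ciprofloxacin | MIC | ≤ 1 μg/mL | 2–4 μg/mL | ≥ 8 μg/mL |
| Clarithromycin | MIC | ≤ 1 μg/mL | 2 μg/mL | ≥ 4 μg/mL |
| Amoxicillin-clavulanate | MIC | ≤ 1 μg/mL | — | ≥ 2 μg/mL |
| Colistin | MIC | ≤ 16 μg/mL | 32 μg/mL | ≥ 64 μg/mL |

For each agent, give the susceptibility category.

Aztreonam: 128 μg/mL is ≥ 32 μg/mL → R
Clindamycin (8 μg/mL) ≥ 2 μg/mL → resistant
Azithromycin (2 μg/mL) ≥ 1 μg/mL — R
Clarithromycin 0.25 μg/mL: ≤ 1 μg/mL ⇒ S
Ciprofloxacin 0.06 μg/mL: ≤ 1 μg/mL — S
Amoxicillin-clavulanate (0.12 μg/mL) ≤ 1 μg/mL ⇒ Susceptible
Colistin 256 μg/mL: ≥ 64 μg/mL ⇒ resistant

R, R, R, S, S, S, R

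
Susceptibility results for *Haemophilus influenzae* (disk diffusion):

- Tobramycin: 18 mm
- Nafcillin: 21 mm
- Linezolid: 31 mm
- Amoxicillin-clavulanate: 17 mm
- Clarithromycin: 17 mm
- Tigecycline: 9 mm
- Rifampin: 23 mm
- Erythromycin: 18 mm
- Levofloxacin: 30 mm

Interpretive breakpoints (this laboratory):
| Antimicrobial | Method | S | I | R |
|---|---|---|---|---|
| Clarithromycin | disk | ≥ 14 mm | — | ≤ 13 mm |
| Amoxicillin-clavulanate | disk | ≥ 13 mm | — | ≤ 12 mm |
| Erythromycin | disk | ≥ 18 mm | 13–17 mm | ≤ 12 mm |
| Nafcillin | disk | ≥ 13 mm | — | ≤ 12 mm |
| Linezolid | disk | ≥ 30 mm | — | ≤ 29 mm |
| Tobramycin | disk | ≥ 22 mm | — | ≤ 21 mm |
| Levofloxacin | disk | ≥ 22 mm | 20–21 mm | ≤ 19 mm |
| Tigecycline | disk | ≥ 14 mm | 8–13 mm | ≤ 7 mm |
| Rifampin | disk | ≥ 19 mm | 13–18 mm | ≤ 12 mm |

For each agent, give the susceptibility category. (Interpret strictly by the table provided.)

Tobramycin 18 mm: ≤ 21 mm ⇒ Resistant
Nafcillin 21 mm: ≥ 13 mm ⇒ S
Linezolid 31 mm: ≥ 30 mm ⇒ susceptible
Amoxicillin-clavulanate 17 mm: ≥ 13 mm ⇒ S
Clarithromycin: 17 mm is ≥ 14 mm ⇒ susceptible
Tigecycline (9 mm) in 8–13 mm ⇒ Intermediate
Rifampin (23 mm) ≥ 19 mm — S
Erythromycin (18 mm) ≥ 18 mm — Susceptible
Levofloxacin (30 mm) ≥ 22 mm — susceptible

R, S, S, S, S, I, S, S, S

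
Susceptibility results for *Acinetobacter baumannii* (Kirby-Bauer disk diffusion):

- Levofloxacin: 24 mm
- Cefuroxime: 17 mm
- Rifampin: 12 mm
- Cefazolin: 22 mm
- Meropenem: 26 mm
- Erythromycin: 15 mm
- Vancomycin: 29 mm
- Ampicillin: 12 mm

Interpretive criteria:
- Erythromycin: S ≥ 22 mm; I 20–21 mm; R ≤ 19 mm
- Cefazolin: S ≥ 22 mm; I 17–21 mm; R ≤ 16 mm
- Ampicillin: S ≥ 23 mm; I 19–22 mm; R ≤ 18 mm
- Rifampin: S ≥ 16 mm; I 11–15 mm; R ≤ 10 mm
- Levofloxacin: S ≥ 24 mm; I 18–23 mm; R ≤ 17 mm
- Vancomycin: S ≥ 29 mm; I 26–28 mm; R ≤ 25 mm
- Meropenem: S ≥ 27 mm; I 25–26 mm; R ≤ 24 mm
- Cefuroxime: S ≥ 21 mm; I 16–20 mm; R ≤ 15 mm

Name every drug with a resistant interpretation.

erythromycin, ampicillin

Levofloxacin 24 mm: ≥ 24 mm ⇒ S
Cefuroxime (17 mm) in 16–20 mm ⇒ I
Rifampin: 12 mm is in 11–15 mm → I
Cefazolin 22 mm: ≥ 22 mm ⇒ S
Meropenem (26 mm) in 25–26 mm — intermediate
Erythromycin 15 mm: ≤ 19 mm — R
Vancomycin (29 mm) ≥ 29 mm → susceptible
Ampicillin: 12 mm is ≤ 18 mm ⇒ resistant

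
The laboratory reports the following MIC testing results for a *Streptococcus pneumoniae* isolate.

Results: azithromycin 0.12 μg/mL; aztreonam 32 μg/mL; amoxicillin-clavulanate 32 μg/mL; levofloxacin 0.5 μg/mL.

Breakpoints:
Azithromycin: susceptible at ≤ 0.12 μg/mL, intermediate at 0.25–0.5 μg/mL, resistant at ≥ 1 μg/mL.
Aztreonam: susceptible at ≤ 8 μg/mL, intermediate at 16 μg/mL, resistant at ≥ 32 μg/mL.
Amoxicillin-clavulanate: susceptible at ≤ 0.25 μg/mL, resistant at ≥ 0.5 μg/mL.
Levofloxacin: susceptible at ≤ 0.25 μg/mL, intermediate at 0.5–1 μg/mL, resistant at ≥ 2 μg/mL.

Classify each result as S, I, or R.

Azithromycin (0.12 μg/mL) ≤ 0.12 μg/mL — susceptible
Aztreonam: 32 μg/mL is ≥ 32 μg/mL ⇒ Resistant
Amoxicillin-clavulanate (32 μg/mL) ≥ 0.5 μg/mL → R
Levofloxacin (0.5 μg/mL) in 0.5–1 μg/mL — intermediate

S, R, R, I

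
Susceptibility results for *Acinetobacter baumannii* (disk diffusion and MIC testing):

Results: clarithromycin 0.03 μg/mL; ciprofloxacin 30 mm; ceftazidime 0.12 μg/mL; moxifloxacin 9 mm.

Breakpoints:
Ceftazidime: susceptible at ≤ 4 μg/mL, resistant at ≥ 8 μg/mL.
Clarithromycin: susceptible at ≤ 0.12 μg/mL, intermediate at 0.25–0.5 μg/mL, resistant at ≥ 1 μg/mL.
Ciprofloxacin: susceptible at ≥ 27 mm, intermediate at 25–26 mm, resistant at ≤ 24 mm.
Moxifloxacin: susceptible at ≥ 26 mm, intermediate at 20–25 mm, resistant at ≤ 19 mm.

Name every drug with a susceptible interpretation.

clarithromycin, ciprofloxacin, ceftazidime

Clarithromycin (0.03 μg/mL) ≤ 0.12 μg/mL — susceptible
Ciprofloxacin: 30 mm is ≥ 27 mm → Susceptible
Ceftazidime (0.12 μg/mL) ≤ 4 μg/mL ⇒ susceptible
Moxifloxacin 9 mm: ≤ 19 mm → Resistant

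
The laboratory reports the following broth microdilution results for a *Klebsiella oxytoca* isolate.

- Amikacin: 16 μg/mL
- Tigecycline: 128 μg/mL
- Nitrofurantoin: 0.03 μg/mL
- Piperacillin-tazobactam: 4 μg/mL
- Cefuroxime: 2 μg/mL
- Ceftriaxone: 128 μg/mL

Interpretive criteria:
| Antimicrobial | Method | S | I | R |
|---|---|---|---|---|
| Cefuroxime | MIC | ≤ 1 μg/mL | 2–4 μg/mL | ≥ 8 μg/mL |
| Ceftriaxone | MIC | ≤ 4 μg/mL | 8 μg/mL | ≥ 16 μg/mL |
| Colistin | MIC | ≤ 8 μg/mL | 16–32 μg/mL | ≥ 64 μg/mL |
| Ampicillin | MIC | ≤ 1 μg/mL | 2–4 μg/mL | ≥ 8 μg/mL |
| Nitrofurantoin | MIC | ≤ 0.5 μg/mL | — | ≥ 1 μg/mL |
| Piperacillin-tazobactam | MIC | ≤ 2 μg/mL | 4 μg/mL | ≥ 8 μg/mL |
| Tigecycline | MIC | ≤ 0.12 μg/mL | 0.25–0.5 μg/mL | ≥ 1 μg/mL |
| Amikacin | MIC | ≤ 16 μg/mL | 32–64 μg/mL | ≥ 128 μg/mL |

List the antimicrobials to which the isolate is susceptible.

amikacin, nitrofurantoin

Amikacin 16 μg/mL: ≤ 16 μg/mL → susceptible
Tigecycline 128 μg/mL: ≥ 1 μg/mL ⇒ resistant
Nitrofurantoin (0.03 μg/mL) ≤ 0.5 μg/mL ⇒ S
Piperacillin-tazobactam: 4 μg/mL is = 4 μg/mL ⇒ I
Cefuroxime 2 μg/mL: in 2–4 μg/mL → intermediate
Ceftriaxone 128 μg/mL: ≥ 16 μg/mL — Resistant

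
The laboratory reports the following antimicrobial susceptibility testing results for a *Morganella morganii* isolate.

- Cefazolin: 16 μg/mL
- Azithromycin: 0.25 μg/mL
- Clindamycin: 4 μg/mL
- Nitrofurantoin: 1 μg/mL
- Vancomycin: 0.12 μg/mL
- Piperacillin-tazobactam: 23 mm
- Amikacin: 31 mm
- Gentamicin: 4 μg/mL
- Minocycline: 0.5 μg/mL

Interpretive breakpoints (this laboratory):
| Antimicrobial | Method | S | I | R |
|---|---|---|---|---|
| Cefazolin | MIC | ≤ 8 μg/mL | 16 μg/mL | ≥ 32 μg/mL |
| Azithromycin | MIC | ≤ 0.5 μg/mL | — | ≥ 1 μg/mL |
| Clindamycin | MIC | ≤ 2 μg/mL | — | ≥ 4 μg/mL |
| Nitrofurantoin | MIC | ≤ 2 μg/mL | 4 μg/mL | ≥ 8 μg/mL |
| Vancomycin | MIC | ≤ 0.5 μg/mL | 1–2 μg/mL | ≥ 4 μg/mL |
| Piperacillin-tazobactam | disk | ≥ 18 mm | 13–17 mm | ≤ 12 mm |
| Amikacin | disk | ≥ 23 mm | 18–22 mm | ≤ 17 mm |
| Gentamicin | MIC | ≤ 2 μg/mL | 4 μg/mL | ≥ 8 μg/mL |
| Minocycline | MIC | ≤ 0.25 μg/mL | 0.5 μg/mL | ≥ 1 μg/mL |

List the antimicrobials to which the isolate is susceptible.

azithromycin, nitrofurantoin, vancomycin, piperacillin-tazobactam, amikacin

Cefazolin (16 μg/mL) = 16 μg/mL → intermediate
Azithromycin: 0.25 μg/mL is ≤ 0.5 μg/mL ⇒ S
Clindamycin 4 μg/mL: ≥ 4 μg/mL ⇒ resistant
Nitrofurantoin (1 μg/mL) ≤ 2 μg/mL → S
Vancomycin 0.12 μg/mL: ≤ 0.5 μg/mL — S
Piperacillin-tazobactam (23 mm) ≥ 18 mm → Susceptible
Amikacin 31 mm: ≥ 23 mm ⇒ Susceptible
Gentamicin 4 μg/mL: = 4 μg/mL → I
Minocycline (0.5 μg/mL) = 0.5 μg/mL — intermediate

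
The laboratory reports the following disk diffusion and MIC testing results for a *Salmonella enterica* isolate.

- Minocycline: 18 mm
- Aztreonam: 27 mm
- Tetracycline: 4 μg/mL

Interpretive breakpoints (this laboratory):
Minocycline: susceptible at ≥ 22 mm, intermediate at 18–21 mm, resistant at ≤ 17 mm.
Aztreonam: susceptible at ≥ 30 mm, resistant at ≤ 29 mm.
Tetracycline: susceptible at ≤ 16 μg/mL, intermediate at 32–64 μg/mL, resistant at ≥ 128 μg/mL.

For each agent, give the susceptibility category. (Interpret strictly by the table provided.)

I, R, S

Minocycline: 18 mm is in 18–21 mm → Intermediate
Aztreonam 27 mm: ≤ 29 mm — resistant
Tetracycline (4 μg/mL) ≤ 16 μg/mL → Susceptible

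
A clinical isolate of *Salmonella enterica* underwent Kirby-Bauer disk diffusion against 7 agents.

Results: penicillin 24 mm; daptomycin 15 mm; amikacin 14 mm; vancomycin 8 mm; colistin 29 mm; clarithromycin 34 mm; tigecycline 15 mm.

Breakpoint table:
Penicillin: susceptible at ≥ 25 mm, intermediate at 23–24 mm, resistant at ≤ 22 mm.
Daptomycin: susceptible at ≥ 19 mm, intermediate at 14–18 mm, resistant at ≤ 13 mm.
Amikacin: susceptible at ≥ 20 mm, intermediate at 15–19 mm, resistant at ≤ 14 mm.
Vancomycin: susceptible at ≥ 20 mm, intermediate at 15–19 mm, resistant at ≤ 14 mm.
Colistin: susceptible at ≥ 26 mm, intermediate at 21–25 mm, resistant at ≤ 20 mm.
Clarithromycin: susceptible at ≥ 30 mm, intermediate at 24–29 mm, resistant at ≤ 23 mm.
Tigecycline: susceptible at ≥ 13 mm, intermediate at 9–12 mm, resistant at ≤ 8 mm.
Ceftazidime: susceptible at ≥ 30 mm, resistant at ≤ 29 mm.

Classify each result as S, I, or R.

Penicillin (24 mm) in 23–24 mm → I
Daptomycin (15 mm) in 14–18 mm ⇒ intermediate
Amikacin: 14 mm is ≤ 14 mm → resistant
Vancomycin 8 mm: ≤ 14 mm → R
Colistin (29 mm) ≥ 26 mm — S
Clarithromycin: 34 mm is ≥ 30 mm → susceptible
Tigecycline: 15 mm is ≥ 13 mm — S

I, I, R, R, S, S, S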